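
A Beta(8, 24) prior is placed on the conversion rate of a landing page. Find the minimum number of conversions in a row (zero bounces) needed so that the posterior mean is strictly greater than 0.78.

After k conversions and 0 bounces the posterior is Beta(8+k, 24), with mean (8+k)/(8+24+k).
Set (8+k)/(32+k) > 0.78 and solve: k > (0.78·32 − 8)/(1 − 0.78) = 77.091.
The smallest integer exceeding 77.091 is 78.

k = 78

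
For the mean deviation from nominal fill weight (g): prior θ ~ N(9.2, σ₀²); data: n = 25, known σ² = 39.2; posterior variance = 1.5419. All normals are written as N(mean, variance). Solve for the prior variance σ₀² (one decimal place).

For the Normal–Normal model with known σ², precisions add: τ_n = τ₀ + n/σ².
So 1/σ₀² = 1/1.5419 − 25/39.2 = 0.648550 − 0.637755 = 0.010795.
Hence σ₀² = 1/0.010795 ≈ 92.6.

σ₀² = 92.6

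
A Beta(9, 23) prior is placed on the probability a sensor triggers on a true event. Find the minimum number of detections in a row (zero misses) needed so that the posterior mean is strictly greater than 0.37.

After k detections and 0 misses the posterior is Beta(9+k, 23), with mean (9+k)/(9+23+k).
Set (9+k)/(32+k) > 0.37 and solve: k > (0.37·32 − 9)/(1 − 0.37) = 4.508.
The smallest integer exceeding 4.508 is 5, and checking k=5: (14)/(37) = 0.3784 > 0.37.

k = 5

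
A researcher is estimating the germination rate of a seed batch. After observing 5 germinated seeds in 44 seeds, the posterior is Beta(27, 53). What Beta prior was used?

Under Beta–binomial conjugacy the posterior parameters are (α+s, β+f).
Subtract the data counts: 27−5=22, 53−39=14.

Beta(22, 14)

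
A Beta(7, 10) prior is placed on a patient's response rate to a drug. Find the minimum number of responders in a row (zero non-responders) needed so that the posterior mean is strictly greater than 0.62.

k = 10

After k responders and 0 non-responders the posterior is Beta(7+k, 10), with mean (7+k)/(7+10+k).
Set (7+k)/(17+k) > 0.62 and solve: k > (0.62·17 − 7)/(1 − 0.62) = 9.316.
The smallest integer exceeding 9.316 is 10, and checking k=10: (17)/(27) = 0.6296 > 0.62.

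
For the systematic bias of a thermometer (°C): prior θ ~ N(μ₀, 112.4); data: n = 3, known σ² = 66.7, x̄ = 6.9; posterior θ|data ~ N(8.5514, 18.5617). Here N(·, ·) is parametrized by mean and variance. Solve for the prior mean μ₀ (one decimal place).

With known observation variance, the Normal–Normal posterior has precision τ_n = τ₀ + n/σ² and mean μ_n = (τ₀μ₀ + (n/σ²)x̄)/τ_n.
Here τ₀ = 1/112.4 = 0.008897 and τ_data = 3/66.7 = 0.044978, so τ_n = 0.053875.
Rearranging for μ₀: μ₀ = (μ_n·τ_n − τ_data·x̄)/τ₀ = (8.5514·0.053875 − 0.044978·6.9) / 0.008897 = 0.150358/0.008897 ≈ 16.9.

μ₀ = 16.9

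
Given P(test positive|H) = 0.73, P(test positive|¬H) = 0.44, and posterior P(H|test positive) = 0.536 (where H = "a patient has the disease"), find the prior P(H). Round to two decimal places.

Bayes' rule in odds form gives O(H|E) = O(H)·[P(E|H)/P(E|¬H)], hence O(H) = O(H|E)/LR.
Posterior odds = 0.536/(1−0.536) = 1.1552. LR = 0.73/0.44 = 1.6591.
Prior odds = 1.1552/1.6591 = 0.6963, so P(H) = 0.6963/(1+0.6963) ≈ 0.41.

P(H) = 0.41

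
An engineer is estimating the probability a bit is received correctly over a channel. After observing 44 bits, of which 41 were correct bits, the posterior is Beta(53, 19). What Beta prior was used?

Beta(12, 16)

A Beta(α, β) prior with s successes and f failures in binomial data gives a Beta(α+s, β+f) posterior.
Subtract the data counts: 53−41=12, 19−3=16.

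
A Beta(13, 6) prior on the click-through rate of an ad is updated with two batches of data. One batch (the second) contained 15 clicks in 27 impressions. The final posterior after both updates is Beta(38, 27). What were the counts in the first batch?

Sequential conjugate updates are equivalent to a single update on the pooled data, so total successes = posterior α − prior α and total failures = posterior β − prior β.
Total across both batches: 38−13=25 clicks, 27−6=21 non-clicks.
Subtract the second batch: 25−15=10 clicks and 21−12=9 non-clicks.

10 clicks and 9 non-clicks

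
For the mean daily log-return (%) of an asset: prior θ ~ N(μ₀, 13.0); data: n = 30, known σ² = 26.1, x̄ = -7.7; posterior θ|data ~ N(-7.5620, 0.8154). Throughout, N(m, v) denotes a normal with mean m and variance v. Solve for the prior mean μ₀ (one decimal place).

μ₀ = -5.5

The posterior mean is a precision-weighted average: μ_n = (τ₀μ₀ + τ_data·x̄)/(τ₀+τ_data), with τ₀=1/σ₀² and τ_data=n/σ².
Here τ₀ = 1/13.0 = 0.076923 and τ_data = 30/26.1 = 1.149425, so τ_n = 1.226348.
Rearranging for μ₀: μ₀ = (μ_n·τ_n − τ_data·x̄)/τ₀ = (-7.5620·1.226348 − 1.149425·-7.7) / 0.076923 = -0.423071/0.076923 ≈ -5.5.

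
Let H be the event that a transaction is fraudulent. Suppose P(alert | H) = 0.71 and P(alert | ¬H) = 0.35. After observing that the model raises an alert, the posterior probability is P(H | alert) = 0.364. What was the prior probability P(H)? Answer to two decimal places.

P(H) = 0.22

Bayes' rule in odds form gives O(H|E) = O(H)·[P(E|H)/P(E|¬H)], hence O(H) = O(H|E)/LR.
Posterior odds = 0.364/(1−0.364) = 0.5723. LR = 0.71/0.35 = 2.0286.
Prior odds = 0.5723/2.0286 = 0.2821, so P(H) = 0.2821/(1+0.2821) ≈ 0.22.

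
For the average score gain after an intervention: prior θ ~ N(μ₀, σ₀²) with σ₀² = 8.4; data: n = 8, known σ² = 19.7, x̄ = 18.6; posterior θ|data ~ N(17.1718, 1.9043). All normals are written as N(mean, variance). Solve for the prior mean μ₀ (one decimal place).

μ₀ = 12.3

With known observation variance, the Normal–Normal posterior has precision τ_n = τ₀ + n/σ² and mean μ_n = (τ₀μ₀ + (n/σ²)x̄)/τ_n.
Here τ₀ = 1/8.4 = 0.119048 and τ_data = 8/19.7 = 0.406091, so τ_n = 0.525139.
Rearranging for μ₀: μ₀ = (μ_n·τ_n − τ_data·x̄)/τ₀ = (17.1718·0.525139 − 0.406091·18.6) / 0.119048 = 1.464289/0.119048 ≈ 12.3.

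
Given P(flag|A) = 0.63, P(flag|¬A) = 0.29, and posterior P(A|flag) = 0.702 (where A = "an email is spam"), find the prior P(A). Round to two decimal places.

P(A) = 0.52

Bayes' rule in odds form gives O(A|E) = O(A)·[P(E|A)/P(E|¬A)], hence O(A) = O(A|E)/LR.
Posterior odds = 0.702/(1−0.702) = 2.3557. LR = 0.63/0.29 = 2.1724.
Prior odds = 2.3557/2.1724 = 1.0844, so P(A) = 1.0844/(1+1.0844) ≈ 0.52.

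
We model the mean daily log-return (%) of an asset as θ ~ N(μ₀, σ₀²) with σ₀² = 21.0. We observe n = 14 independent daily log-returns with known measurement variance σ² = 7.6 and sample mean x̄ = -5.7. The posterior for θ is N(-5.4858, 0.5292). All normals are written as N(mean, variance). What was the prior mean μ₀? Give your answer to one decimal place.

With known observation variance, the Normal–Normal posterior has precision τ_n = τ₀ + n/σ² and mean μ_n = (τ₀μ₀ + (n/σ²)x̄)/τ_n.
Here τ₀ = 1/21.0 = 0.047619 and τ_data = 14/7.6 = 1.842105, so τ_n = 1.889724.
Rearranging for μ₀: μ₀ = (μ_n·τ_n − τ_data·x̄)/τ₀ = (-5.4858·1.889724 − 1.842105·-5.7) / 0.047619 = 0.133351/0.047619 ≈ 2.8.

μ₀ = 2.8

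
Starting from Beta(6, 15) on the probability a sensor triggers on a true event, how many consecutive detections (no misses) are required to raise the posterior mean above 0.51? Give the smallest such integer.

k = 10

After k detections and 0 misses the posterior is Beta(6+k, 15), with mean (6+k)/(6+15+k).
Set (6+k)/(21+k) > 0.51 and solve: k > (0.51·21 − 6)/(1 − 0.51) = 9.612.
The smallest integer exceeding 9.612 is 10.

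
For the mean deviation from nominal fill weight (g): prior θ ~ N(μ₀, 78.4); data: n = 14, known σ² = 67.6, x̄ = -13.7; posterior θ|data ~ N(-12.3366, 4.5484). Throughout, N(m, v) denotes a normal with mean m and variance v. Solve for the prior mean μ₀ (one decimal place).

μ₀ = 9.8

The posterior mean is a precision-weighted average: μ_n = (τ₀μ₀ + τ_data·x̄)/(τ₀+τ_data), with τ₀=1/σ₀² and τ_data=n/σ².
Here τ₀ = 1/78.4 = 0.012755 and τ_data = 14/67.6 = 0.207101, so τ_n = 0.219856.
Rearranging for μ₀: μ₀ = (μ_n·τ_n − τ_data·x̄)/τ₀ = (-12.3366·0.219856 − 0.207101·-13.7) / 0.012755 = 0.125008/0.012755 ≈ 9.8.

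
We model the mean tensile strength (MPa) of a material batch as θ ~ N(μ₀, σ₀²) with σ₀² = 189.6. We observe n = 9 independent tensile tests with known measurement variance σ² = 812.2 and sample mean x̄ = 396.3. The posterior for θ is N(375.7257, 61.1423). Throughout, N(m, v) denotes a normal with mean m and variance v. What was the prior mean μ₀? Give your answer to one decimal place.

μ₀ = 332.5

With known observation variance, the Normal–Normal posterior has precision τ_n = τ₀ + n/σ² and mean μ_n = (τ₀μ₀ + (n/σ²)x̄)/τ_n.
Here τ₀ = 1/189.6 = 0.005274 and τ_data = 9/812.2 = 0.011081, so τ_n = 0.016355.
Rearranging for μ₀: μ₀ = (μ_n·τ_n − τ_data·x̄)/τ₀ = (375.7257·0.016355 − 0.011081·396.3) / 0.005274 = 1.753594/0.005274 ≈ 332.5.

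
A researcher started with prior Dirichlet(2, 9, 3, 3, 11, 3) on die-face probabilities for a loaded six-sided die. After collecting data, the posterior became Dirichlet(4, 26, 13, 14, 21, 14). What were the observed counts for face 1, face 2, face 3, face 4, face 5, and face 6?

For a Dirichlet(α) prior with multinomial counts c, the posterior is Dirichlet(α + c) componentwise.
Counts are posterior − prior componentwise: 4−2=2, 26−9=17, 13−3=10, 14−3=11, 21−11=10, 14−3=11.

counts (2, 17, 10, 11, 10, 11)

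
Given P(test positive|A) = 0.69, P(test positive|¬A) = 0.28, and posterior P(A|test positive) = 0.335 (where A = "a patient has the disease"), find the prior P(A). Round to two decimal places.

P(A) = 0.17

In odds form, posterior odds = prior odds × likelihood ratio, so prior odds = posterior odds ÷ LR.
Posterior odds = 0.335/(1−0.335) = 0.5038. LR = 0.69/0.28 = 2.4643.
Prior odds = 0.5038/2.4643 = 0.2044, so P(A) = 0.2044/(1+0.2044) ≈ 0.17.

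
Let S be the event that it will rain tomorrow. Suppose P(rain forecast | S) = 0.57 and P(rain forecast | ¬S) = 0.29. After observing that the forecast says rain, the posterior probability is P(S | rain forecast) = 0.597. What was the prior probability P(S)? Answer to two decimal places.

P(S) = 0.43

In odds form, posterior odds = prior odds × likelihood ratio, so prior odds = posterior odds ÷ LR.
Posterior odds = 0.597/(1−0.597) = 1.4814. LR = 0.57/0.29 = 1.9655.
Prior odds = 1.4814/1.9655 = 0.7537, so P(S) = 0.7537/(1+0.7537) ≈ 0.43.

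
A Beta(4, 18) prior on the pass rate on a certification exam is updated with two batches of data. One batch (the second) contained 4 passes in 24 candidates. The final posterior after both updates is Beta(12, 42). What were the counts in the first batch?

Because Beta–binomial updating is additive in the counts, the combined data contributed (α_post−α_prior, β_post−β_prior) successes and failures.
Total across both batches: 12−4=8 passes, 42−18=24 failures.
Subtract the second batch: 8−4=4 passes and 24−20=4 failures.

4 passes and 4 failures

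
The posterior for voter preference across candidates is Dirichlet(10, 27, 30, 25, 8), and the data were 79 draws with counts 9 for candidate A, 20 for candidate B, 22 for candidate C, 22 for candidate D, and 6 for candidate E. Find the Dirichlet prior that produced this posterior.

For a Dirichlet(α) prior with multinomial counts c, the posterior is Dirichlet(α + c) componentwise.
Subtract each count from the matching posterior parameter: 10−9=1, 27−20=7, 30−22=8, 25−22=3, 8−6=2.

Dirichlet(1, 7, 8, 3, 2)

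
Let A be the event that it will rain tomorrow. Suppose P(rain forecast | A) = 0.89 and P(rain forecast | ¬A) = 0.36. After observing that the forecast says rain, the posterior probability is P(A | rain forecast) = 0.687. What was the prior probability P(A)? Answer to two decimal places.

P(A) = 0.47

Bayes' rule in odds form gives O(A|E) = O(A)·[P(E|A)/P(E|¬A)], hence O(A) = O(A|E)/LR.
Posterior odds = 0.687/(1−0.687) = 2.1949. LR = 0.89/0.36 = 2.4722.
Prior odds = 2.1949/2.4722 = 0.8878, so P(A) = 0.8878/(1+0.8878) ≈ 0.47.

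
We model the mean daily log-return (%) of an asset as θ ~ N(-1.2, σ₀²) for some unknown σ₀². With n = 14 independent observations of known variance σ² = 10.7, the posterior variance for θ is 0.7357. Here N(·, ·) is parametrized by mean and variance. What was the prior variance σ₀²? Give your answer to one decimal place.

σ₀² = 19.7

Posterior precision equals prior precision plus data precision: 1/σ_n² = 1/σ₀² + n/σ².
So 1/σ₀² = 1/0.7357 − 14/10.7 = 1.359250 − 1.308411 = 0.050839.
Hence σ₀² = 1/0.050839 ≈ 19.7.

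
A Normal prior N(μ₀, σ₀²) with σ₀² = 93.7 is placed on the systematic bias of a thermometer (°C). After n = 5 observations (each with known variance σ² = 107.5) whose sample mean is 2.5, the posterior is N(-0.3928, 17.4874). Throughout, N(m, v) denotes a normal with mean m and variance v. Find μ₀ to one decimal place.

μ₀ = -13.0

With known observation variance, the Normal–Normal posterior has precision τ_n = τ₀ + n/σ² and mean μ_n = (τ₀μ₀ + (n/σ²)x̄)/τ_n.
Here τ₀ = 1/93.7 = 0.010672 and τ_data = 5/107.5 = 0.046512, so τ_n = 0.057184.
Rearranging for μ₀: μ₀ = (μ_n·τ_n − τ_data·x̄)/τ₀ = (-0.3928·0.057184 − 0.046512·2.5) / 0.010672 = -0.138742/0.010672 ≈ -13.0.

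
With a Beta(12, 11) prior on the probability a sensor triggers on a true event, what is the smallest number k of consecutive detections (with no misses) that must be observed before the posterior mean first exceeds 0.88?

k = 69

After k detections and 0 misses the posterior is Beta(12+k, 11), with mean (12+k)/(12+11+k).
Set (12+k)/(23+k) > 0.88 and solve: k > (0.88·23 − 12)/(1 − 0.88) = 68.667.
The smallest integer exceeding 68.667 is 69, and checking k=69: (81)/(92) = 0.8804 > 0.88.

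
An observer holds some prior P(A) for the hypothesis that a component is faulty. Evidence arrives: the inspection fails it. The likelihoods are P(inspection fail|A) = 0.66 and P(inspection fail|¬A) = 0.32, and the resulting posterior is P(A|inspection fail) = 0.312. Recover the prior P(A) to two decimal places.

Bayes' rule in odds form gives O(A|E) = O(A)·[P(E|A)/P(E|¬A)], hence O(A) = O(A|E)/LR.
Posterior odds = 0.312/(1−0.312) = 0.4535. LR = 0.66/0.32 = 2.0625.
Prior odds = 0.4535/2.0625 = 0.2199, so P(A) = 0.2199/(1+0.2199) ≈ 0.18.

P(A) = 0.18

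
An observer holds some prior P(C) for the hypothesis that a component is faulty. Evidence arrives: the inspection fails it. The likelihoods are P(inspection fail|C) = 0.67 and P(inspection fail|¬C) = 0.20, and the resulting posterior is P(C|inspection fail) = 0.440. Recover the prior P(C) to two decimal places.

Bayes' rule in odds form gives O(C|E) = O(C)·[P(E|C)/P(E|¬C)], hence O(C) = O(C|E)/LR.
Posterior odds = 0.440/(1−0.440) = 0.7857. LR = 0.67/0.20 = 3.3500.
Prior odds = 0.7857/3.3500 = 0.2345, so P(C) = 0.2345/(1+0.2345) ≈ 0.19.

P(C) = 0.19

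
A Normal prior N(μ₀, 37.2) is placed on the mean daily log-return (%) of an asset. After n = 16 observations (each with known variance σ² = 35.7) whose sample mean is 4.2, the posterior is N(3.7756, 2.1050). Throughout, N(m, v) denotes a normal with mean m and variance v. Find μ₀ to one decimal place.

The posterior mean is a precision-weighted average: μ_n = (τ₀μ₀ + τ_data·x̄)/(τ₀+τ_data), with τ₀=1/σ₀² and τ_data=n/σ².
Here τ₀ = 1/37.2 = 0.026882 and τ_data = 16/35.7 = 0.448179, so τ_n = 0.475061.
Rearranging for μ₀: μ₀ = (μ_n·τ_n − τ_data·x̄)/τ₀ = (3.7756·0.475061 − 0.448179·4.2) / 0.026882 = -0.088711/0.026882 ≈ -3.3.

μ₀ = -3.3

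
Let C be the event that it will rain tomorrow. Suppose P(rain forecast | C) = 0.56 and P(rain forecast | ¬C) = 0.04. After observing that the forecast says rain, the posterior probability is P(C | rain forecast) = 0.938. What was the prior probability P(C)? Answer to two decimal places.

In odds form, posterior odds = prior odds × likelihood ratio, so prior odds = posterior odds ÷ LR.
Posterior odds = 0.938/(1−0.938) = 15.1290. LR = 0.56/0.04 = 14.0000.
Prior odds = 15.1290/14.0000 = 1.0806, so P(C) = 1.0806/(1+1.0806) ≈ 0.52.

P(C) = 0.52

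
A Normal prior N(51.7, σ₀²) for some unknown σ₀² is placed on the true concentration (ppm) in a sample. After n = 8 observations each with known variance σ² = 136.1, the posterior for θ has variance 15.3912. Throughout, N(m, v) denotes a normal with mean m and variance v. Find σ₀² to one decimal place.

Posterior precision equals prior precision plus data precision: 1/σ_n² = 1/σ₀² + n/σ².
So 1/σ₀² = 1/15.3912 − 8/136.1 = 0.064972 − 0.058780 = 0.006192.
Hence σ₀² = 1/0.006192 ≈ 161.5.

σ₀² = 161.5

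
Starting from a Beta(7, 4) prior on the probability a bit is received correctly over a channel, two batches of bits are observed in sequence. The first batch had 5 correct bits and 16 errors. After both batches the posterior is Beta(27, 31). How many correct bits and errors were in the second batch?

15 correct bits and 11 errors

Because Beta–binomial updating is additive in the counts, the combined data contributed (α_post−α_prior, β_post−β_prior) successes and failures.
Total across both batches: 27−7=20 correct bits, 31−4=27 errors.
Subtract the first batch: 20−5=15 correct bits and 27−16=11 errors.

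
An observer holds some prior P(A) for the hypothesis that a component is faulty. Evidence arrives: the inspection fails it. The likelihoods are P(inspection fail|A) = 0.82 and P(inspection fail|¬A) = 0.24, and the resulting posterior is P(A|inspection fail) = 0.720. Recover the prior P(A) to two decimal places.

P(A) = 0.43

In odds form, posterior odds = prior odds × likelihood ratio, so prior odds = posterior odds ÷ LR.
Posterior odds = 0.720/(1−0.720) = 2.5714. LR = 0.82/0.24 = 3.4167.
Prior odds = 2.5714/3.4167 = 0.7526, so P(A) = 0.7526/(1+0.7526) ≈ 0.43.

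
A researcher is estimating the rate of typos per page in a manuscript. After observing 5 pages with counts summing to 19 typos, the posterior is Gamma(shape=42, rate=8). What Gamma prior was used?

A Gamma(α, β) prior (rate parametrization) on a Poisson rate with n observations summing to S gives posterior Gamma(α+S, β+n).
So α = 42 − 19 = 23 and β = 8 − 5 = 3.

Gamma(shape=23, rate=3)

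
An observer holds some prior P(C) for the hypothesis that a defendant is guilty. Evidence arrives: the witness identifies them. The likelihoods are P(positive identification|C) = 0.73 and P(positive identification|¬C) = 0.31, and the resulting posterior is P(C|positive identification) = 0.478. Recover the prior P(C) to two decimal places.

P(C) = 0.28

Bayes' rule in odds form gives O(C|E) = O(C)·[P(E|C)/P(E|¬C)], hence O(C) = O(C|E)/LR.
Posterior odds = 0.478/(1−0.478) = 0.9157. LR = 0.73/0.31 = 2.3548.
Prior odds = 0.9157/2.3548 = 0.3889, so P(C) = 0.3889/(1+0.3889) ≈ 0.28.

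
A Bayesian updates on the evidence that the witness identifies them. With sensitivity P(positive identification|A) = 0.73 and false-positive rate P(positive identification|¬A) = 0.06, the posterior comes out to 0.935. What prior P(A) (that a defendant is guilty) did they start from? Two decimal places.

Bayes' rule in odds form gives O(A|E) = O(A)·[P(E|A)/P(E|¬A)], hence O(A) = O(A|E)/LR.
Posterior odds = 0.935/(1−0.935) = 14.3846. LR = 0.73/0.06 = 12.1667.
Prior odds = 14.3846/12.1667 = 1.1823, so P(A) = 1.1823/(1+1.1823) ≈ 0.54.

P(A) = 0.54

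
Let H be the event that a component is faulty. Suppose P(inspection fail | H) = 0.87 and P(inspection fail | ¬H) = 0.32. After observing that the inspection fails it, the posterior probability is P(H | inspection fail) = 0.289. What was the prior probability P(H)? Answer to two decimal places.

Bayes' rule in odds form gives O(H|E) = O(H)·[P(E|H)/P(E|¬H)], hence O(H) = O(H|E)/LR.
Posterior odds = 0.289/(1−0.289) = 0.4065. LR = 0.87/0.32 = 2.7188.
Prior odds = 0.4065/2.7188 = 0.1495, so P(H) = 0.1495/(1+0.1495) ≈ 0.13.

P(H) = 0.13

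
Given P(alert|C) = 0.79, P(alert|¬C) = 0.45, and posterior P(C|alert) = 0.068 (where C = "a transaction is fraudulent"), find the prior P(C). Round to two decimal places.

Bayes' rule in odds form gives O(C|E) = O(C)·[P(E|C)/P(E|¬C)], hence O(C) = O(C|E)/LR.
Posterior odds = 0.068/(1−0.068) = 0.0730. LR = 0.79/0.45 = 1.7556.
Prior odds = 0.0730/1.7556 = 0.0416, so P(C) = 0.0416/(1+0.0416) ≈ 0.04.

P(C) = 0.04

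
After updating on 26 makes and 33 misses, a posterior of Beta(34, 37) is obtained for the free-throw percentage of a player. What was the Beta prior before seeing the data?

Beta(8, 4)

Beta is conjugate to the binomial likelihood: posterior = Beta(α+s, β+f).
Subtract the data counts: 34−26=8, 37−33=4.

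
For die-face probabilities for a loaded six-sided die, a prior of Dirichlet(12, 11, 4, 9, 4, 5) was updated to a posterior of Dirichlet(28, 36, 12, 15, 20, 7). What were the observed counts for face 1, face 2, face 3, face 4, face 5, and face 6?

counts (16, 25, 8, 6, 16, 2)

For a Dirichlet(α) prior with multinomial counts c, the posterior is Dirichlet(α + c) componentwise.
Counts are posterior − prior componentwise: 28−12=16, 36−11=25, 12−4=8, 15−9=6, 20−4=16, 7−5=2.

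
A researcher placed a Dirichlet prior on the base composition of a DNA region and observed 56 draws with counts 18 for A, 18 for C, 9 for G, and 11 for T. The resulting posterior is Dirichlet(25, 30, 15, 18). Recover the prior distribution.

Dirichlet(7, 12, 6, 7)

For a Dirichlet(α) prior with multinomial counts c, the posterior is Dirichlet(α + c) componentwise.
Subtract each count from the matching posterior parameter: 25−18=7, 30−18=12, 15−9=6, 18−11=7.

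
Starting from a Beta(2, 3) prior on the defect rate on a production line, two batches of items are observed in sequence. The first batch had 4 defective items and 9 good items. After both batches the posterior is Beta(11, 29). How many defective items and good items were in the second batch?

Sequential conjugate updates are equivalent to a single update on the pooled data, so total successes = posterior α − prior α and total failures = posterior β − prior β.
Total across both batches: 11−2=9 defective items, 29−3=26 good items.
Subtract the first batch: 9−4=5 defective items and 26−9=17 good items.

5 defective items and 17 good items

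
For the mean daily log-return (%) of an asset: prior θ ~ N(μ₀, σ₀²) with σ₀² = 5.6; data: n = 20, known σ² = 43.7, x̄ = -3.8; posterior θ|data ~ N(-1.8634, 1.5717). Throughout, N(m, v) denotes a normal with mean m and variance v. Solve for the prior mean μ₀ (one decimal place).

μ₀ = 3.1

With known observation variance, the Normal–Normal posterior has precision τ_n = τ₀ + n/σ² and mean μ_n = (τ₀μ₀ + (n/σ²)x̄)/τ_n.
Here τ₀ = 1/5.6 = 0.178571 and τ_data = 20/43.7 = 0.457666, so τ_n = 0.636237.
Rearranging for μ₀: μ₀ = (μ_n·τ_n − τ_data·x̄)/τ₀ = (-1.8634·0.636237 − 0.457666·-3.8) / 0.178571 = 0.553567/0.178571 ≈ 3.1.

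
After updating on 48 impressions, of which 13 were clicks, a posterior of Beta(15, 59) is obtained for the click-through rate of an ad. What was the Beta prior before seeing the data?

Beta(2, 24)

Under Beta–binomial conjugacy the posterior parameters are (α+s, β+f).
Subtract the data counts: 15−13=2, 59−35=24.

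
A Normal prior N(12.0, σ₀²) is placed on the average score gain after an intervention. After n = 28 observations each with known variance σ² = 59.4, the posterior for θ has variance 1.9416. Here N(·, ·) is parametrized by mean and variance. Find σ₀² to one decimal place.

σ₀² = 22.9

Posterior precision equals prior precision plus data precision: 1/σ_n² = 1/σ₀² + n/σ².
So 1/σ₀² = 1/1.9416 − 28/59.4 = 0.515039 − 0.471380 = 0.043659.
Hence σ₀² = 1/0.043659 ≈ 22.9.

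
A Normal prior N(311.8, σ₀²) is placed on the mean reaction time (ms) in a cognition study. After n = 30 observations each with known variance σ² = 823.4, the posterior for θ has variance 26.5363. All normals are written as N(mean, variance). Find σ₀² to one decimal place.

Posterior precision equals prior precision plus data precision: 1/σ_n² = 1/σ₀² + n/σ².
So 1/σ₀² = 1/26.5363 − 30/823.4 = 0.037684 − 0.036434 = 0.001250.
Hence σ₀² = 1/0.001250 ≈ 800.0.

σ₀² = 800.0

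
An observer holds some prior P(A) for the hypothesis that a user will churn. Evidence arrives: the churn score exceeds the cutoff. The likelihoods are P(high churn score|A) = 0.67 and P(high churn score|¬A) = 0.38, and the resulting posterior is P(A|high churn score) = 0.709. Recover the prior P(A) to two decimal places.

P(A) = 0.58

Bayes' rule in odds form gives O(A|E) = O(A)·[P(E|A)/P(E|¬A)], hence O(A) = O(A|E)/LR.
Posterior odds = 0.709/(1−0.709) = 2.4364. LR = 0.67/0.38 = 1.7632.
Prior odds = 2.4364/1.7632 = 1.3818, so P(A) = 1.3818/(1+1.3818) ≈ 0.58.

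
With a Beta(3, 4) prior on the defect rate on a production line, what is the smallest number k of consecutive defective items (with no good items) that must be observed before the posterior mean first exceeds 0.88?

k = 27

After k defective items and 0 good items the posterior is Beta(3+k, 4), with mean (3+k)/(3+4+k).
Set (3+k)/(7+k) > 0.88 and solve: k > (0.88·7 − 3)/(1 − 0.88) = 26.333.
The smallest integer exceeding 26.333 is 27, and checking k=27: (30)/(34) = 0.8824 > 0.88.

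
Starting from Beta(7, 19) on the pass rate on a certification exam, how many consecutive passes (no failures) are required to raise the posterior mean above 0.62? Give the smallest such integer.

After k passes and 0 failures the posterior is Beta(7+k, 19), with mean (7+k)/(7+19+k).
Set (7+k)/(26+k) > 0.62 and solve: k > (0.62·26 − 7)/(1 − 0.62) = 24.000.
The smallest integer exceeding 24.000 is 25.

k = 25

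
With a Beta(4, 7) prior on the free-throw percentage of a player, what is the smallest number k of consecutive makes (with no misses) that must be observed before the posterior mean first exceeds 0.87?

After k makes and 0 misses the posterior is Beta(4+k, 7), with mean (4+k)/(4+7+k).
Set (4+k)/(11+k) > 0.87 and solve: k > (0.87·11 − 4)/(1 − 0.87) = 42.846.
The smallest integer exceeding 42.846 is 43, and checking k=43: (47)/(54) = 0.8704 > 0.87.

k = 43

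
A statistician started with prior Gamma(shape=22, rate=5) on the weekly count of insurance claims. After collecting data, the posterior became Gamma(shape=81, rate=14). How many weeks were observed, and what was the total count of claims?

n = 9 weeks with total 59 claims

Gamma–Poisson conjugacy: posterior shape = α + Σxᵢ, posterior rate = β + n.
Matching: Σxᵢ = 81 − 22 = 59 and n = 14 − 5 = 9.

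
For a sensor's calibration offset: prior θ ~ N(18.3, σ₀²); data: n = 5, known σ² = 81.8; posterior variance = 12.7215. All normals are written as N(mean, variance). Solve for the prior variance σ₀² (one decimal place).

σ₀² = 57.2

Posterior precision equals prior precision plus data precision: 1/σ_n² = 1/σ₀² + n/σ².
So 1/σ₀² = 1/12.7215 − 5/81.8 = 0.078607 − 0.061125 = 0.017482.
Hence σ₀² = 1/0.017482 ≈ 57.2.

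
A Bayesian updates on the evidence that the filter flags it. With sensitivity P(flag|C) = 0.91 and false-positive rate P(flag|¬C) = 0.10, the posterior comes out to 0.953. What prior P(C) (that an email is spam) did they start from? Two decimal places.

P(C) = 0.69

Bayes' rule in odds form gives O(C|E) = O(C)·[P(E|C)/P(E|¬C)], hence O(C) = O(C|E)/LR.
Posterior odds = 0.953/(1−0.953) = 20.2766. LR = 0.91/0.10 = 9.1000.
Prior odds = 20.2766/9.1000 = 2.2282, so P(C) = 2.2282/(1+2.2282) ≈ 0.69.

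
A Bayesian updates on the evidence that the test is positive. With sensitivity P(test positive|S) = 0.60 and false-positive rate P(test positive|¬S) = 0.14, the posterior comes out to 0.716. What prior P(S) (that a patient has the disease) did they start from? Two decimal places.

In odds form, posterior odds = prior odds × likelihood ratio, so prior odds = posterior odds ÷ LR.
Posterior odds = 0.716/(1−0.716) = 2.5211. LR = 0.60/0.14 = 4.2857.
Prior odds = 2.5211/4.2857 = 0.5883, so P(S) = 0.5883/(1+0.5883) ≈ 0.37.

P(S) = 0.37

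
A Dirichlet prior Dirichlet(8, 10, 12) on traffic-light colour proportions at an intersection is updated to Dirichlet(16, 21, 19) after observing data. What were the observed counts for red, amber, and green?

counts (8, 11, 7)

For a Dirichlet(α) prior with multinomial counts c, the posterior is Dirichlet(α + c) componentwise.
Counts are posterior − prior componentwise: 16−8=8, 21−10=11, 19−12=7.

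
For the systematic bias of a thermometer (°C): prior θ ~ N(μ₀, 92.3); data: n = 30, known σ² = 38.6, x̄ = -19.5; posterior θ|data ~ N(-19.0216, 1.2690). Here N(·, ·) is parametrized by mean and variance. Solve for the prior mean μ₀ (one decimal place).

μ₀ = 15.3

The posterior mean is a precision-weighted average: μ_n = (τ₀μ₀ + τ_data·x̄)/(τ₀+τ_data), with τ₀=1/σ₀² and τ_data=n/σ².
Here τ₀ = 1/92.3 = 0.010834 and τ_data = 30/38.6 = 0.777202, so τ_n = 0.788036.
Rearranging for μ₀: μ₀ = (μ_n·τ_n − τ_data·x̄)/τ₀ = (-19.0216·0.788036 − 0.777202·-19.5) / 0.010834 = 0.165733/0.010834 ≈ 15.3.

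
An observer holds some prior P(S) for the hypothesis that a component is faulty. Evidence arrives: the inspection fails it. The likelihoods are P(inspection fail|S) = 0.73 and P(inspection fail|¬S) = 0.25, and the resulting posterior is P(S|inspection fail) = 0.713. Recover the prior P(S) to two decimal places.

P(S) = 0.46

Bayes' rule in odds form gives O(S|E) = O(S)·[P(E|S)/P(E|¬S)], hence O(S) = O(S|E)/LR.
Posterior odds = 0.713/(1−0.713) = 2.4843. LR = 0.73/0.25 = 2.9200.
Prior odds = 2.4843/2.9200 = 0.8508, so P(S) = 0.8508/(1+0.8508) ≈ 0.46.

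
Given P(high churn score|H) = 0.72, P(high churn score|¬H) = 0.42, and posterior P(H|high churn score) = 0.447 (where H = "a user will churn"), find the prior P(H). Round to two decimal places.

In odds form, posterior odds = prior odds × likelihood ratio, so prior odds = posterior odds ÷ LR.
Posterior odds = 0.447/(1−0.447) = 0.8083. LR = 0.72/0.42 = 1.7143.
Prior odds = 0.8083/1.7143 = 0.4715, so P(H) = 0.4715/(1+0.4715) ≈ 0.32.

P(H) = 0.32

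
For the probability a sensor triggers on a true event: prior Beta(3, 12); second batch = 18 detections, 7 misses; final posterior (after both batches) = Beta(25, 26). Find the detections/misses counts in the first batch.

Sequential conjugate updates are equivalent to a single update on the pooled data, so total successes = posterior α − prior α and total failures = posterior β − prior β.
Total across both batches: 25−3=22 detections, 26−12=14 misses.
Subtract the second batch: 22−18=4 detections and 14−7=7 misses.

4 detections and 7 misses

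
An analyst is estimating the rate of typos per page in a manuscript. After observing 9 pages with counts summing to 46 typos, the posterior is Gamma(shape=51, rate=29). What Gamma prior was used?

Gamma–Poisson conjugacy: posterior shape = α + Σxᵢ, posterior rate = β + n.
So α = 51 − 46 = 5 and β = 29 − 9 = 20.

Gamma(shape=5, rate=20)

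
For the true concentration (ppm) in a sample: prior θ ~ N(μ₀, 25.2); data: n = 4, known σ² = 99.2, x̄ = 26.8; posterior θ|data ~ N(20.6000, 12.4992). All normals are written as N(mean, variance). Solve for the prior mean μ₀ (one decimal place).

With known observation variance, the Normal–Normal posterior has precision τ_n = τ₀ + n/σ² and mean μ_n = (τ₀μ₀ + (n/σ²)x̄)/τ_n.
Here τ₀ = 1/25.2 = 0.039683 and τ_data = 4/99.2 = 0.040323, so τ_n = 0.080006.
Rearranging for μ₀: μ₀ = (μ_n·τ_n − τ_data·x̄)/τ₀ = (20.6000·0.080006 − 0.040323·26.8) / 0.039683 = 0.567467/0.039683 ≈ 14.3.

μ₀ = 14.3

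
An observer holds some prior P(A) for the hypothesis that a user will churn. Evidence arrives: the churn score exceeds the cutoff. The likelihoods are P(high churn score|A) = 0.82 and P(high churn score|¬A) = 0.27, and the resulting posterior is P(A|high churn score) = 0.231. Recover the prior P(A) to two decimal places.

P(A) = 0.09

In odds form, posterior odds = prior odds × likelihood ratio, so prior odds = posterior odds ÷ LR.
Posterior odds = 0.231/(1−0.231) = 0.3004. LR = 0.82/0.27 = 3.0370.
Prior odds = 0.3004/3.0370 = 0.0989, so P(A) = 0.0989/(1+0.0989) ≈ 0.09.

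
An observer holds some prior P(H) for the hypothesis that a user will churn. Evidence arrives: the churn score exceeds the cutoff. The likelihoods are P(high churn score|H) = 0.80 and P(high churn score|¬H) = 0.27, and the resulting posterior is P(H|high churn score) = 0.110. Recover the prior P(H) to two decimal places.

P(H) = 0.04

In odds form, posterior odds = prior odds × likelihood ratio, so prior odds = posterior odds ÷ LR.
Posterior odds = 0.110/(1−0.110) = 0.1236. LR = 0.80/0.27 = 2.9630.
Prior odds = 0.1236/2.9630 = 0.0417, so P(H) = 0.0417/(1+0.0417) ≈ 0.04.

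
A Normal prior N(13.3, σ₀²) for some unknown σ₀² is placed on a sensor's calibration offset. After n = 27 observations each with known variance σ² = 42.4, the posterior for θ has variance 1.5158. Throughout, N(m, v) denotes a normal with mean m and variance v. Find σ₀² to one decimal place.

σ₀² = 43.6

For the Normal–Normal model with known σ², precisions add: τ_n = τ₀ + n/σ².
So 1/σ₀² = 1/1.5158 − 27/42.4 = 0.659718 − 0.636792 = 0.022926.
Hence σ₀² = 1/0.022926 ≈ 43.6.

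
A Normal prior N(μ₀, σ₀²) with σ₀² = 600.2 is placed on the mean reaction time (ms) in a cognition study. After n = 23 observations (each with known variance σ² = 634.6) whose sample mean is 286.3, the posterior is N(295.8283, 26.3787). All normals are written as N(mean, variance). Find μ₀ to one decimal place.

μ₀ = 503.1

With known observation variance, the Normal–Normal posterior has precision τ_n = τ₀ + n/σ² and mean μ_n = (τ₀μ₀ + (n/σ²)x̄)/τ_n.
Here τ₀ = 1/600.2 = 0.001666 and τ_data = 23/634.6 = 0.036243, so τ_n = 0.037909.
Rearranging for μ₀: μ₀ = (μ_n·τ_n − τ_data·x̄)/τ₀ = (295.8283·0.037909 − 0.036243·286.3) / 0.001666 = 0.838184/0.001666 ≈ 503.1.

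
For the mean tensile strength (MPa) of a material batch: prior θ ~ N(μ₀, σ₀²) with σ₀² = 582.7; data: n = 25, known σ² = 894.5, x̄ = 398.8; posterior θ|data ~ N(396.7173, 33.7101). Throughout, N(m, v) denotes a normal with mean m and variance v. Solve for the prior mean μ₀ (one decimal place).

μ₀ = 362.8

The posterior mean is a precision-weighted average: μ_n = (τ₀μ₀ + τ_data·x̄)/(τ₀+τ_data), with τ₀=1/σ₀² and τ_data=n/σ².
Here τ₀ = 1/582.7 = 0.001716 and τ_data = 25/894.5 = 0.027949, so τ_n = 0.029665.
Rearranging for μ₀: μ₀ = (μ_n·τ_n − τ_data·x̄)/τ₀ = (396.7173·0.029665 − 0.027949·398.8) / 0.001716 = 0.622558/0.001716 ≈ 362.8.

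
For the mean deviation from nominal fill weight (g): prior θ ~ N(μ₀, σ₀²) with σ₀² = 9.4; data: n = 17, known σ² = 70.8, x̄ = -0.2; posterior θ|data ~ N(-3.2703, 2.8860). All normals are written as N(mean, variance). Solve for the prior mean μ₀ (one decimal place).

μ₀ = -10.2

With known observation variance, the Normal–Normal posterior has precision τ_n = τ₀ + n/σ² and mean μ_n = (τ₀μ₀ + (n/σ²)x̄)/τ_n.
Here τ₀ = 1/9.4 = 0.106383 and τ_data = 17/70.8 = 0.240113, so τ_n = 0.346496.
Rearranging for μ₀: μ₀ = (μ_n·τ_n − τ_data·x̄)/τ₀ = (-3.2703·0.346496 − 0.240113·-0.2) / 0.106383 = -1.085123/0.106383 ≈ -10.2.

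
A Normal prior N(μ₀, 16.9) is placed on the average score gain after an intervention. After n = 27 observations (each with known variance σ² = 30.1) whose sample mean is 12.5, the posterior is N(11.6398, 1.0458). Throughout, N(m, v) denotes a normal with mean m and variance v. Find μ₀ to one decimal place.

μ₀ = -1.4

The posterior mean is a precision-weighted average: μ_n = (τ₀μ₀ + τ_data·x̄)/(τ₀+τ_data), with τ₀=1/σ₀² and τ_data=n/σ².
Here τ₀ = 1/16.9 = 0.059172 and τ_data = 27/30.1 = 0.897010, so τ_n = 0.956182.
Rearranging for μ₀: μ₀ = (μ_n·τ_n − τ_data·x̄)/τ₀ = (11.6398·0.956182 − 0.897010·12.5) / 0.059172 = -0.082858/0.059172 ≈ -1.4.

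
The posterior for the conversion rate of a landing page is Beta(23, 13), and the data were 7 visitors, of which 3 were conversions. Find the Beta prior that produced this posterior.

Beta(20, 9)

A Beta(a, b) prior with s successes and f failures in binomial data gives a Beta(a+s, b+f) posterior.
Subtract the data counts: 23−3=20, 13−4=9.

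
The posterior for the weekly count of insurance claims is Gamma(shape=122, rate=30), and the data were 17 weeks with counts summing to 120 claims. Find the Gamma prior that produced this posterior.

Gamma(shape=2, rate=13)

A Gamma(α, β) prior (rate parametrization) on a Poisson rate with n observations summing to S gives posterior Gamma(α+S, β+n).
So α = 122 − 120 = 2 and β = 30 − 17 = 13.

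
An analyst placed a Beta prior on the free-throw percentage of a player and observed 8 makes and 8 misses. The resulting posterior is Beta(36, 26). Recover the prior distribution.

Beta(28, 18)

Beta is conjugate to the binomial likelihood: posterior = Beta(α+s, β+f).
So α = 36 − 8 = 28 and β = 26 − 8 = 18.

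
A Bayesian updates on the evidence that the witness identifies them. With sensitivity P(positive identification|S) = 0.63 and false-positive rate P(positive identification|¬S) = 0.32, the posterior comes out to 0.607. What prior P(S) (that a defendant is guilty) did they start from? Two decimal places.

P(S) = 0.44

In odds form, posterior odds = prior odds × likelihood ratio, so prior odds = posterior odds ÷ LR.
Posterior odds = 0.607/(1−0.607) = 1.5445. LR = 0.63/0.32 = 1.9688.
Prior odds = 1.5445/1.9688 = 0.7845, so P(S) = 0.7845/(1+0.7845) ≈ 0.44.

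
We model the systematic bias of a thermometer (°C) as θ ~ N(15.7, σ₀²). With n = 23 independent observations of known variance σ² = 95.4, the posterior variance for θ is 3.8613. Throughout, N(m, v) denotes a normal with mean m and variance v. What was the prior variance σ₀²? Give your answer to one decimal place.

σ₀² = 55.9

For the Normal–Normal model with known σ², precisions add: τ_n = τ₀ + n/σ².
So 1/σ₀² = 1/3.8613 − 23/95.4 = 0.258980 − 0.241090 = 0.017890.
Hence σ₀² = 1/0.017890 ≈ 55.9.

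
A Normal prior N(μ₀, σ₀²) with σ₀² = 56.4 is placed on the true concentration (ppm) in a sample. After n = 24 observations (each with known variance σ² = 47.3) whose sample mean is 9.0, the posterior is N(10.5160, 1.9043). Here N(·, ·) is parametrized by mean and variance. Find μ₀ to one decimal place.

The posterior mean is a precision-weighted average: μ_n = (τ₀μ₀ + τ_data·x̄)/(τ₀+τ_data), with τ₀=1/σ₀² and τ_data=n/σ².
Here τ₀ = 1/56.4 = 0.017730 and τ_data = 24/47.3 = 0.507400, so τ_n = 0.525130.
Rearranging for μ₀: μ₀ = (μ_n·τ_n − τ_data·x̄)/τ₀ = (10.5160·0.525130 − 0.507400·9.0) / 0.017730 = 0.955667/0.017730 ≈ 53.9.

μ₀ = 53.9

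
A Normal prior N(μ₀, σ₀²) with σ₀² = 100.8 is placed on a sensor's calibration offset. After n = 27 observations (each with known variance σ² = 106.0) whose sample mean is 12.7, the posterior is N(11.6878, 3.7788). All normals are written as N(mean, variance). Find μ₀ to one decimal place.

The posterior mean is a precision-weighted average: μ_n = (τ₀μ₀ + τ_data·x̄)/(τ₀+τ_data), with τ₀=1/σ₀² and τ_data=n/σ².
Here τ₀ = 1/100.8 = 0.009921 and τ_data = 27/106.0 = 0.254717, so τ_n = 0.264638.
Rearranging for μ₀: μ₀ = (μ_n·τ_n − τ_data·x̄)/τ₀ = (11.6878·0.264638 − 0.254717·12.7) / 0.009921 = -0.141870/0.009921 ≈ -14.3.

μ₀ = -14.3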